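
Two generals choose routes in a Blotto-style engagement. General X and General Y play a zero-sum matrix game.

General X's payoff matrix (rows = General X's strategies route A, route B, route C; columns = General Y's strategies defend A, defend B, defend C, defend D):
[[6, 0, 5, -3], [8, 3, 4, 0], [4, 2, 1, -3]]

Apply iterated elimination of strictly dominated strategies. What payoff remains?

0

Column defend A is strictly dominated by defend B for General Y (0<6, 3<8, 2<4); eliminate defend A.
Row route C is strictly dominated by row route B (3>2, 4>1, 0>-3); eliminate route C.
Column defend C is strictly dominated by defend B for General Y (0<5, 3<4); eliminate defend C.
Row route A is strictly dominated by row route B (3>0, 0>-3); eliminate route A.
Column defend B is strictly dominated by defend D for General Y (0<3); eliminate defend B.
Only (route B, defend D) remains, with payoff 0.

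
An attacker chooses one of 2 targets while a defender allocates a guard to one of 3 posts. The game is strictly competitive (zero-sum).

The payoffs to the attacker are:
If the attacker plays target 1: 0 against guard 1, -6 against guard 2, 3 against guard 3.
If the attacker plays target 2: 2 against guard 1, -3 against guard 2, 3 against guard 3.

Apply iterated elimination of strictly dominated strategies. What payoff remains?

Column guard 1 is strictly dominated by guard 2 for the defender (-6<0, -3<2); eliminate guard 1.
Column guard 3 is strictly dominated by guard 2 for the defender (-6<3, -3<3); eliminate guard 3.
Row target 1 is strictly dominated by row target 2 (-3>-6); eliminate target 1.
Only (target 2, guard 2) remains, with payoff -3.

-3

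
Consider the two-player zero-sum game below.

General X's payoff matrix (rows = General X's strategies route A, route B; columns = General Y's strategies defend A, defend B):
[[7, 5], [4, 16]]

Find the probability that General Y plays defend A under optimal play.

11/14

Row minima are 5 and 4, so General X's maximin is 5; column maxima are 7 and 16, so General Y's minimax is 7. These differ, so the equilibrium is in mixed strategies.
Let General Y play defend A with probability q. General X is indifferent when 7q + 5(1−q) = 4q + 16(1−q), giving q = 11/14.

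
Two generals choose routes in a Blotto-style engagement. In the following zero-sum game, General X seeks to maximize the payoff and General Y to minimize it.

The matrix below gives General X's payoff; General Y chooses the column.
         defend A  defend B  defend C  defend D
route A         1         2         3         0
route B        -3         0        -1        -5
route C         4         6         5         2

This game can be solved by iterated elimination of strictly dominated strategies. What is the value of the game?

Column defend A is strictly dominated by defend D for General Y (0<1, -5<-3, 2<4); eliminate defend A.
Row route B is strictly dominated by row route A (2>0, 3>-1, 0>-5); eliminate route B.
Row route A is strictly dominated by row route C (6>2, 5>3, 2>0); eliminate route A.
Column defend B is strictly dominated by defend C for General Y (5<6); eliminate defend B.
Column defend C is strictly dominated by defend D for General Y (2<5); eliminate defend C.
Only (route C, defend D) remains, with payoff 2.

2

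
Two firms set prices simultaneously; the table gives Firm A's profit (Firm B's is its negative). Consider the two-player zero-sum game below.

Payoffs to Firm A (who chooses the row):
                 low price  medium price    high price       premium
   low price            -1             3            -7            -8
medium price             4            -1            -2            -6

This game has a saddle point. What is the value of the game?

-6

Row minima: -8, -6 → Firm A's maximin is -6.
Column maxima: 4, 3, -2, -6 → Firm B's minimax is -6.
They coincide at (medium price, premium), so the value is -6.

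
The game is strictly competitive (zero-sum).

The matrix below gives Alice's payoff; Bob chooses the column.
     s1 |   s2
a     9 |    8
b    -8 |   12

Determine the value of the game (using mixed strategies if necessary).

172/21

Row minima are 8 and -8, so Alice's maximin is 8; column maxima are 9 and 12, so Bob's minimax is 9. These differ, so the equilibrium is in mixed strategies.
Let Alice play a with probability p. Bob is indifferent when 9p − 8(1−p) = 8p + 12(1−p), giving p = 20/21.
Let Bob play s1 with probability q. Alice is indifferent when 9q + 8(1−q) = −8q + 12(1−q), giving q = 4/21.
The value is 9·(4/21) + (8)·(17/21) = 172/21.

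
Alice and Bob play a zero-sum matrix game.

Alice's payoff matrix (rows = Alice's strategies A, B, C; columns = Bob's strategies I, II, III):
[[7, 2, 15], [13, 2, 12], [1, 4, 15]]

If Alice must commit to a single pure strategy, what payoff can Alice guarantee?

2

The worst-case payoff for each row is A: 2, B: 2, C: 1.
The best of these is 2.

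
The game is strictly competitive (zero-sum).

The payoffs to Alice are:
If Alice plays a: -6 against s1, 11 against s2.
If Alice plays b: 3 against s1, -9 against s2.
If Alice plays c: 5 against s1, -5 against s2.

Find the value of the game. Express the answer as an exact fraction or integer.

25/27

Row b is strictly dominated by row c, so Alice never plays it.
The remaining 2×2 game on (a, c) × (s1, s2) has no saddle point. Let Alice play a with probability p; indifference gives −6p + 5(1−p) = 11p − 5(1−p), so p = 10/27.
Similarly Bob's optimal q on s1 is 16/27, and the value is -6·(16/27) + (11)·(11/27) = 25/27.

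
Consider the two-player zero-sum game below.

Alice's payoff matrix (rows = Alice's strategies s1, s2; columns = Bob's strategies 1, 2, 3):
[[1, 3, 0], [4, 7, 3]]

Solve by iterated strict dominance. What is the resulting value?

Row s1 is strictly dominated by row s2 (4>1, 7>3, 3>0); eliminate s1.
Column 2 is strictly dominated by 1 for Bob (4<7); eliminate 2.
Column 1 is strictly dominated by 3 for Bob (3<4); eliminate 1.
Only (s2, 3) remains, with payoff 3.

3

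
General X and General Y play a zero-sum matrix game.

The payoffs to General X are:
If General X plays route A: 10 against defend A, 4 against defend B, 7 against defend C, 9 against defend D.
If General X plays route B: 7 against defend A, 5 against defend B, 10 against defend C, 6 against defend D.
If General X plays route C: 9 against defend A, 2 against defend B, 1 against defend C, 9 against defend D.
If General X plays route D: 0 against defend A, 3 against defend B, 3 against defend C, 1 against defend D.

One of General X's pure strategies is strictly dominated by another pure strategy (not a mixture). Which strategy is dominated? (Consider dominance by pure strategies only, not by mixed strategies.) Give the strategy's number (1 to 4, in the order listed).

4

Compare route D with route A: 10 > 0, 4 > 3, 7 > 3, 9 > 1.
So route A strictly dominates route D for General X; route D is strictly dominated.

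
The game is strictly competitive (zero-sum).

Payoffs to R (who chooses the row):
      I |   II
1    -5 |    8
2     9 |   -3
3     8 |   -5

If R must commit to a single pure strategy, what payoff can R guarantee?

The worst-case payoff for each row is 1: -5, 2: -3, 3: -5.
The best of these is -3.

-3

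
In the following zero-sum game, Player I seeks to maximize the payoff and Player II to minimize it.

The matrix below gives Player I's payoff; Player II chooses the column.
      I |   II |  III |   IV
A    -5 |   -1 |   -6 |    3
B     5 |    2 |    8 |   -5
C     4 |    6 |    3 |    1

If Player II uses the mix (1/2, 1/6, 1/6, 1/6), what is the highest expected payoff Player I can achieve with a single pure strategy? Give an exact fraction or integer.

11/3

A: (-5)·(1/2) + (-1)·(1/6) + (-6)·(1/6) + (3)·(1/6) = -19/6.
B: (5)·(1/2) + (2)·(1/6) + (8)·(1/6) + (-5)·(1/6) = 10/3.
C: (4)·(1/2) + (6)·(1/6) + (3)·(1/6) + (1)·(1/6) = 11/3.
The best pure response is C with expected payoff 11/3.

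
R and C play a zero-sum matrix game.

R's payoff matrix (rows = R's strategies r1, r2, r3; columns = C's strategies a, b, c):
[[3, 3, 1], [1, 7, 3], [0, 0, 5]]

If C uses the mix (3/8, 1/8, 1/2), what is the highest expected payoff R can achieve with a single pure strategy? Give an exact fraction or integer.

r1: (3)·(3/8) + (3)·(1/8) + (1)·(1/2) = 2.
r2: (1)·(3/8) + (7)·(1/8) + (3)·(1/2) = 11/4.
r3: (0)·(3/8) + (0)·(1/8) + (5)·(1/2) = 5/2.
The best pure response is r2 with expected payoff 11/4.

11/4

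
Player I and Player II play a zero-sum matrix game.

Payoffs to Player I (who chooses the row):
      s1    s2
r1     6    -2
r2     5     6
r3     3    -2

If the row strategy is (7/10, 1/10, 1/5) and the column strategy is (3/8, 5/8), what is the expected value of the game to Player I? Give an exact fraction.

Against (3/8, 5/8), each row's expected payoff is r1: 1; r2: 45/8; r3: -1/8.
Taking the (7/10, 1/10, 1/5)-weighted average: (7/10)·(1) + (1/10)·(45/8) + (1/5)·(-1/8) = 99/80.

99/80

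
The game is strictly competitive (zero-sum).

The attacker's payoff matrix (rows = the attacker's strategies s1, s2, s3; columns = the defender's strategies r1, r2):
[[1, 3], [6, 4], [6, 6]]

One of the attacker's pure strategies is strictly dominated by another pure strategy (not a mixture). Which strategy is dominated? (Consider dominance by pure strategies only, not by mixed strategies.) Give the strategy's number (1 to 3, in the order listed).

1

Compare s1 with s2: 6 > 1, 4 > 3.
So s2 strictly dominates s1 for the attacker; s1 is strictly dominated.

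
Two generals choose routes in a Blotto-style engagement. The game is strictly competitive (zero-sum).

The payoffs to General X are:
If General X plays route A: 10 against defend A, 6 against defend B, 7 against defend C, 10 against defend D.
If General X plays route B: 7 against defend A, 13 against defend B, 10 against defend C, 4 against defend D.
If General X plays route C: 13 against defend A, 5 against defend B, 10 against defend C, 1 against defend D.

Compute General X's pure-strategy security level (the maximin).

6

The worst-case payoff for each row is route A: 6, route B: 4, route C: 1.
The best of these is 6.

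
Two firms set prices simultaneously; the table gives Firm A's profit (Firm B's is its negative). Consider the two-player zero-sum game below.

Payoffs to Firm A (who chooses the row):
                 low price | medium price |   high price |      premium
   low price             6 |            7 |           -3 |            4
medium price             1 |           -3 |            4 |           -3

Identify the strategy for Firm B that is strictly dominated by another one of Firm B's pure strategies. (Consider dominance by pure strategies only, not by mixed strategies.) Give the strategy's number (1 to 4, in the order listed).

Firm B prefers columns that give Firm A less. Compare low price with premium: 4 < 6, -3 < 1.
So premium strictly dominates low price for Firm B; low price is strictly dominated.

1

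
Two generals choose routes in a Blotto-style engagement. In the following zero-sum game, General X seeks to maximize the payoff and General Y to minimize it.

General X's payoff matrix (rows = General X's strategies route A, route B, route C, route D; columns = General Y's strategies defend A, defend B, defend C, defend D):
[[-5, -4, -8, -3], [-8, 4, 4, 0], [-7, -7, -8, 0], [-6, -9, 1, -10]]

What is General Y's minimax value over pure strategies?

-5

The worst case (largest entry) in each column is defend A: -5, defend B: 4, defend C: 4, defend D: 0.
The best (smallest) of these is -5.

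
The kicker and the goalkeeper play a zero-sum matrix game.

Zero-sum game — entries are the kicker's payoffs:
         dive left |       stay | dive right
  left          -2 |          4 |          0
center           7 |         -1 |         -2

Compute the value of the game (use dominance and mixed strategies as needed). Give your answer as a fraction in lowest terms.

-4/11

Column stay is strictly dominated by dive right for the goalkeeper (it gives the kicker more in every row).
The remaining 2×2 game on (left, center) × (dive left, dive right) has no saddle point. Let the kicker play left with probability p; indifference gives −2p + 7(1−p) = −2(1−p), so p = 9/11.
Similarly the goalkeeper's optimal q on dive left is 2/11, and the value is -2·(2/11) + (0)·(9/11) = -4/11.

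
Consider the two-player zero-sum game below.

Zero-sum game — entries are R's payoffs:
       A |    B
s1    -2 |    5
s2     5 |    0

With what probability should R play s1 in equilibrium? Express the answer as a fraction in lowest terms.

5/12

Row minima are -2 and 0, so R's maximin is 0; column maxima are 5 and 5, so C's minimax is 5. These differ, so the equilibrium is in mixed strategies.
Let R play s1 with probability p. C is indifferent when −2p + 5(1−p) = 5p, giving p = 5/12.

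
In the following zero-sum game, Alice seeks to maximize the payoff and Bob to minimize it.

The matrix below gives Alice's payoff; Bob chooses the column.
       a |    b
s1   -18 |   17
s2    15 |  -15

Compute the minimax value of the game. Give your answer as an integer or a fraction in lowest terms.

Row minima are -18 and -15, so Alice's maximin is -15; column maxima are 15 and 17, so Bob's minimax is 15. These differ, so the equilibrium is in mixed strategies.
Let Alice play s1 with probability p. Bob is indifferent when −18p + 15(1−p) = 17p − 15(1−p), giving p = 6/13.
Let Bob play a with probability q. Alice is indifferent when −18q + 17(1−q) = 15q − 15(1−q), giving q = 32/65.
The value is -18·(32/65) + (17)·(33/65) = -3/13.

-3/13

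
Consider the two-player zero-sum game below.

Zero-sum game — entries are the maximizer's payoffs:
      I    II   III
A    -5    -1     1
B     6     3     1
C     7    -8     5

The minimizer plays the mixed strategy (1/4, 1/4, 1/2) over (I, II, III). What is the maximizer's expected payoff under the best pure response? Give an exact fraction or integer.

11/4

A: (-5)·(1/4) + (-1)·(1/4) + (1)·(1/2) = -1.
B: (6)·(1/4) + (3)·(1/4) + (1)·(1/2) = 11/4.
C: (7)·(1/4) + (-8)·(1/4) + (5)·(1/2) = 9/4.
The best pure response is B with expected payoff 11/4.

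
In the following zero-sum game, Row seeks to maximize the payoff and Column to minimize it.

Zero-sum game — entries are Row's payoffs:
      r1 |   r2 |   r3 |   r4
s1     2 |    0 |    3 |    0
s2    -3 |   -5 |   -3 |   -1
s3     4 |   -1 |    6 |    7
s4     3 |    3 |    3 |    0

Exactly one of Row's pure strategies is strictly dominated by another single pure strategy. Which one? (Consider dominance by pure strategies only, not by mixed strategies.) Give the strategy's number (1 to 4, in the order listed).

Compare s2 with s1: 2 > -3, 0 > -5, 3 > -3, 0 > -1.
So s1 strictly dominates s2 for Row; s2 is strictly dominated.

2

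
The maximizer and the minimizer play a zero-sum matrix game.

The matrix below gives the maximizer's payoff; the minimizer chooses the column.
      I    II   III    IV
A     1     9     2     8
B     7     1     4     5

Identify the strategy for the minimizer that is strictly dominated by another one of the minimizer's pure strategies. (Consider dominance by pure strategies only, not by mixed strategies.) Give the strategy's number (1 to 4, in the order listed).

4

The minimizer prefers columns that give the maximizer less. Compare IV with III: 2 < 8, 4 < 5.
So III strictly dominates IV for the minimizer; IV is strictly dominated.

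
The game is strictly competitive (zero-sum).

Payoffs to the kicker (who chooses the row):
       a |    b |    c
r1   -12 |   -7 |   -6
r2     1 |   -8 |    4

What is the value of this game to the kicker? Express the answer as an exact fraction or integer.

Column c is strictly dominated by a for the goalkeeper (it gives the kicker more in every row).
The remaining 2×2 game on (r1, r2) × (a, b) has no saddle point. Let the kicker play r1 with probability p; indifference gives −12p + (1−p) = −7p − 8(1−p), so p = 9/14.
Similarly the goalkeeper's optimal q on a is 1/14, and the value is -12·(1/14) + (-7)·(13/14) = -103/14.

-103/14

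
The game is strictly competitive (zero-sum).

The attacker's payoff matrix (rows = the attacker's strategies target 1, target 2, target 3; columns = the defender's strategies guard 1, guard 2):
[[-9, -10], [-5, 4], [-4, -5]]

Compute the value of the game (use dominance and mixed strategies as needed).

-41/10

Row target 1 is strictly dominated by row target 3, so the attacker never plays it.
The remaining 2×2 game on (target 2, target 3) × (guard 1, guard 2) has no saddle point. Let the attacker play target 2 with probability p; indifference gives −5p − 4(1−p) = 4p − 5(1−p), so p = 1/10.
Similarly the defender's optimal q on guard 1 is 9/10, and the value is -5·(9/10) + (4)·(1/10) = -41/10.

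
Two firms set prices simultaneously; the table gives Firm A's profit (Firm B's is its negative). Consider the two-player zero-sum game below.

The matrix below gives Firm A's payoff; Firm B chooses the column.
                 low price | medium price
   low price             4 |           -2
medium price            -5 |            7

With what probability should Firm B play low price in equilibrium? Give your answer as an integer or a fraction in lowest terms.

1/2

Row minima are -2 and -5, so Firm A's maximin is -2; column maxima are 4 and 7, so Firm B's minimax is 4. These differ, so the equilibrium is in mixed strategies.
Let Firm B play low price with probability q. Firm A is indifferent when 4q − 2(1−q) = −5q + 7(1−q), giving q = 1/2.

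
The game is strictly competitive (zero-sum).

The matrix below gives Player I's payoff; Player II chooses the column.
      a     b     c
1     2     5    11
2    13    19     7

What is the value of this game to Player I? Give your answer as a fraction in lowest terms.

Column b is strictly dominated by a for Player II (it gives Player I more in every row).
The remaining 2×2 game on (1, 2) × (a, c) has no saddle point. Let Player I play 1 with probability p; indifference gives 2p + 13(1−p) = 11p + 7(1−p), so p = 2/5.
Similarly Player II's optimal q on a is 4/15, and the value is 2·(4/15) + (11)·(11/15) = 43/5.

43/5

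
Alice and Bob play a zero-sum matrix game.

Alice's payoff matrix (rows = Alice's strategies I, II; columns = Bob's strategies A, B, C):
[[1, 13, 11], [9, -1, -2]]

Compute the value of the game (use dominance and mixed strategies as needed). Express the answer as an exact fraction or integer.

Column B is strictly dominated by C for Bob (it gives Alice more in every row).
The remaining 2×2 game on (I, II) × (A, C) has no saddle point. Let Alice play I with probability p; indifference gives p + 9(1−p) = 11p − 2(1−p), so p = 11/21.
Similarly Bob's optimal q on A is 13/21, and the value is 1·(13/21) + (11)·(8/21) = 101/21.

101/21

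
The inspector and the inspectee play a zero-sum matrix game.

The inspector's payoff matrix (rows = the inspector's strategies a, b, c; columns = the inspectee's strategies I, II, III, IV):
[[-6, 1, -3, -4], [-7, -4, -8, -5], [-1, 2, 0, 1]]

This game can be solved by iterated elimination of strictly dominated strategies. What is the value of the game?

Column IV is strictly dominated by I for the inspectee (-6<-4, -7<-5, -1<1); eliminate IV.
Column II is strictly dominated by I for the inspectee (-6<1, -7<-4, -1<2); eliminate II.
Row b is strictly dominated by row a (-6>-7, -3>-8); eliminate b.
Row a is strictly dominated by row c (-1>-6, 0>-3); eliminate a.
Column III is strictly dominated by I for the inspectee (-1<0); eliminate III.
Only (c, I) remains, with payoff -1.

-1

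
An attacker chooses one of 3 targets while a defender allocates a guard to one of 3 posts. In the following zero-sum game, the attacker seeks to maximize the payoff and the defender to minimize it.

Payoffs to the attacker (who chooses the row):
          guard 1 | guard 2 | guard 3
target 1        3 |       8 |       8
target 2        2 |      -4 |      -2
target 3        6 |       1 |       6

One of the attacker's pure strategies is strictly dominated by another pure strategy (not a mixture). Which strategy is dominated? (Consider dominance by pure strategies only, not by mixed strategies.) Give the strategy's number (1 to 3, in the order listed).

Compare target 2 with target 1: 3 > 2, 8 > -4, 8 > -2.
So target 1 strictly dominates target 2 for the attacker; target 2 is strictly dominated.

2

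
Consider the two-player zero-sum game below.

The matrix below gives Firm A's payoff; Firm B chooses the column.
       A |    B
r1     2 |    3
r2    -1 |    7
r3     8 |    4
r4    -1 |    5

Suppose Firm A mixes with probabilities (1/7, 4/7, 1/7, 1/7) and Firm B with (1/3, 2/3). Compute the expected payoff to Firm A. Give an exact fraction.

85/21

Against (1/3, 2/3), each row's expected payoff is r1: 8/3; r2: 13/3; r3: 16/3; r4: 3.
Taking the (1/7, 4/7, 1/7, 1/7)-weighted average: (1/7)·(8/3) + (4/7)·(13/3) + (1/7)·(16/3) + (1/7)·(3) = 85/21.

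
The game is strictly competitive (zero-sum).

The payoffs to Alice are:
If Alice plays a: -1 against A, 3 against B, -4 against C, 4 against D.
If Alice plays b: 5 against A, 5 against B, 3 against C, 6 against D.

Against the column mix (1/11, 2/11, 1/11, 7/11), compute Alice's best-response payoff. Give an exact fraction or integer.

60/11

a: (-1)·(1/11) + (3)·(2/11) + (-4)·(1/11) + (4)·(7/11) = 29/11.
b: (5)·(1/11) + (5)·(2/11) + (3)·(1/11) + (6)·(7/11) = 60/11.
The best pure response is b with expected payoff 60/11.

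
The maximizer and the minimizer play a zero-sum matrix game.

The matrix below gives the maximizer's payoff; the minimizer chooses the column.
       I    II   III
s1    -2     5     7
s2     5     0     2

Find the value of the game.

25/12

Column III is strictly dominated by II for the minimizer (it gives the maximizer more in every row).
The remaining 2×2 game on (s1, s2) × (I, II) has no saddle point. Let the maximizer play s1 with probability p; indifference gives −2p + 5(1−p) = 5p, so p = 5/12.
Similarly the minimizer's optimal q on I is 5/12, and the value is -2·(5/12) + (5)·(7/12) = 25/12.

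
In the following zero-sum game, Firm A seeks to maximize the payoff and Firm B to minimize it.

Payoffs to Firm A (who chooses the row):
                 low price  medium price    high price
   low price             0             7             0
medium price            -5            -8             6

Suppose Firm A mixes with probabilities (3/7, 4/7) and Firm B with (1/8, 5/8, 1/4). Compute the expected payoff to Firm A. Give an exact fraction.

-27/56

Against (1/8, 5/8, 1/4), each row's expected payoff is low price: 35/8; medium price: -33/8.
Taking the (3/7, 4/7)-weighted average: (3/7)·(35/8) + (4/7)·(-33/8) = -27/56.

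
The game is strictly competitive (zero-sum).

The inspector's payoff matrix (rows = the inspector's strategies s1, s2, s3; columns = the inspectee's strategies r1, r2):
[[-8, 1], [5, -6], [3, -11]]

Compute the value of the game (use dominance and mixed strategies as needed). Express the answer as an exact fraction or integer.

-43/20

Row s3 is strictly dominated by row s2, so the inspector never plays it.
The remaining 2×2 game on (s1, s2) × (r1, r2) has no saddle point. Let the inspector play s1 with probability p; indifference gives −8p + 5(1−p) = p − 6(1−p), so p = 11/20.
Similarly the inspectee's optimal q on r1 is 7/20, and the value is -8·(7/20) + (1)·(13/20) = -43/20.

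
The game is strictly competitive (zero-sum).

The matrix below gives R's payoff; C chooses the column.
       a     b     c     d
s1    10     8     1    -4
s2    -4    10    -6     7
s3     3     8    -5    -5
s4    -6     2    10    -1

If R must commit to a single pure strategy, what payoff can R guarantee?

The worst-case payoff for each row is s1: -4, s2: -6, s3: -5, s4: -6.
The best of these is -4.

-4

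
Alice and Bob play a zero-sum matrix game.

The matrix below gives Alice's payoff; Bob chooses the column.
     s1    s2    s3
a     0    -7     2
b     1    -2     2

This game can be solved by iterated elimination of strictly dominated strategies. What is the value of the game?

Column s3 is strictly dominated by s1 for Bob (0<2, 1<2); eliminate s3.
Column s1 is strictly dominated by s2 for Bob (-7<0, -2<1); eliminate s1.
Row a is strictly dominated by row b (-2>-7); eliminate a.
Only (b, s2) remains, with payoff -2.

-2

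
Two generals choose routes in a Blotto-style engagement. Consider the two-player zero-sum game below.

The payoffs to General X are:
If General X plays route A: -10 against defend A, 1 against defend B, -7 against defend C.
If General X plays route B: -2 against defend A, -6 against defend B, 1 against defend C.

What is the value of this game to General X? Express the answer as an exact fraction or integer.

Column defend C is strictly dominated by defend A for General Y (it gives General X more in every row).
The remaining 2×2 game on (route A, route B) × (defend A, defend B) has no saddle point. Let General X play route A with probability p; indifference gives −10p − 2(1−p) = p − 6(1−p), so p = 4/15.
Similarly General Y's optimal q on defend A is 7/15, and the value is -10·(7/15) + (1)·(8/15) = -62/15.

-62/15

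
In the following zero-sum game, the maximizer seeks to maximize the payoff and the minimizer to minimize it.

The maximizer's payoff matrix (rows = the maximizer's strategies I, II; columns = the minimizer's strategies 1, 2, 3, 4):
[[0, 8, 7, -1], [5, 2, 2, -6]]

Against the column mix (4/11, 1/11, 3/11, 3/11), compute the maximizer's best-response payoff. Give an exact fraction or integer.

I: (0)·(4/11) + (8)·(1/11) + (7)·(3/11) + (-1)·(3/11) = 26/11.
II: (5)·(4/11) + (2)·(1/11) + (2)·(3/11) + (-6)·(3/11) = 10/11.
The best pure response is I with expected payoff 26/11.

26/11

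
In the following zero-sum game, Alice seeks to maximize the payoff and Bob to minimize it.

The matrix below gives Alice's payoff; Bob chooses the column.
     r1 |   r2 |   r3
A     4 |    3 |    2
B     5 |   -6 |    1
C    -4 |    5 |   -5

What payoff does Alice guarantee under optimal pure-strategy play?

2

Row minima: 2, -6, -5 → Alice's maximin is 2.
Column maxima: 5, 5, 2 → Bob's minimax is 2.
They coincide at (A, r3), so the value is 2.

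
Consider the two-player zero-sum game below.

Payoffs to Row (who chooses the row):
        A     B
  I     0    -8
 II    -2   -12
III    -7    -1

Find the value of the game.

Row II is strictly dominated by row I, so Row never plays it.
The remaining 2×2 game on (I, III) × (A, B) has no saddle point. Let Row play I with probability p; indifference gives −7(1−p) = −8p − (1−p), so p = 3/7.
Similarly Column's optimal q on A is 1/2, and the value is 0·(1/2) + (-8)·(1/2) = -4.

-4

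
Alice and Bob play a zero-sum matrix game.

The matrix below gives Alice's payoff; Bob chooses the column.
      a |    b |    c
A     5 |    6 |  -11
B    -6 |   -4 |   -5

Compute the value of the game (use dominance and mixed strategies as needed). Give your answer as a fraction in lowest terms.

Column b is strictly dominated by a for Bob (it gives Alice more in every row).
The remaining 2×2 game on (A, B) × (a, c) has no saddle point. Let Alice play A with probability p; indifference gives 5p − 6(1−p) = −11p − 5(1−p), so p = 1/17.
Similarly Bob's optimal q on a is 6/17, and the value is 5·(6/17) + (-11)·(11/17) = -91/17.

-91/17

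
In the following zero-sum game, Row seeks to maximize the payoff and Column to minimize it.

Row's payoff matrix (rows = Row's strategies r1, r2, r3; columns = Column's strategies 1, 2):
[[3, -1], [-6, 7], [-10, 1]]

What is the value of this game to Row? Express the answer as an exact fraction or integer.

Row r3 is strictly dominated by row r2, so Row never plays it.
The remaining 2×2 game on (r1, r2) × (1, 2) has no saddle point. Let Row play r1 with probability p; indifference gives 3p − 6(1−p) = −p + 7(1−p), so p = 13/17.
Similarly Column's optimal q on 1 is 8/17, and the value is 3·(8/17) + (-1)·(9/17) = 15/17.

15/17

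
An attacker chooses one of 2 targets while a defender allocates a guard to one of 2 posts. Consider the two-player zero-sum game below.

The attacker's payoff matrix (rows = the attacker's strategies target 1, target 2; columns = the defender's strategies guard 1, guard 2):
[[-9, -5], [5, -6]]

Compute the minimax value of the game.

Row minima are -9 and -6, so the attacker's maximin is -6; column maxima are 5 and -5, so the defender's minimax is -5. These differ, so the equilibrium is in mixed strategies.
Let the attacker play target 1 with probability p. The defender is indifferent when −9p + 5(1−p) = −5p − 6(1−p), giving p = 11/15.
Let the defender play guard 1 with probability q. The attacker is indifferent when −9q − 5(1−q) = 5q − 6(1−q), giving q = 1/15.
The value is -9·(1/15) + (-5)·(14/15) = -79/15.

-79/15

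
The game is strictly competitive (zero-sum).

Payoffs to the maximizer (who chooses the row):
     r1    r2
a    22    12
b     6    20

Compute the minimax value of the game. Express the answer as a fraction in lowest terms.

46/3

Row minima are 12 and 6, so the maximizer's maximin is 12; column maxima are 22 and 20, so the minimizer's minimax is 20. These differ, so the equilibrium is in mixed strategies.
Let the maximizer play a with probability p. The minimizer is indifferent when 22p + 6(1−p) = 12p + 20(1−p), giving p = 7/12.
Let the minimizer play r1 with probability q. The maximizer is indifferent when 22q + 12(1−q) = 6q + 20(1−q), giving q = 1/3.
The value is 22·(1/3) + (12)·(2/3) = 46/3.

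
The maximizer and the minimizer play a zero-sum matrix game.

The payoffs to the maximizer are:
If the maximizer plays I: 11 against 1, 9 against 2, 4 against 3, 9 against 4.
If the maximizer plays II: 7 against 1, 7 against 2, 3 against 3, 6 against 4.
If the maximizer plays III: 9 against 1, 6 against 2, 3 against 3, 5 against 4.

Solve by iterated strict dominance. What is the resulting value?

4

Column 1 is strictly dominated by 3 for the minimizer (4<11, 3<7, 3<9); eliminate 1.
Column 4 is strictly dominated by 3 for the minimizer (4<9, 3<6, 3<5); eliminate 4.
Column 2 is strictly dominated by 3 for the minimizer (4<9, 3<7, 3<6); eliminate 2.
Row II is strictly dominated by row I (4>3); eliminate II.
Row III is strictly dominated by row I (4>3); eliminate III.
Only (I, 3) remains, with payoff 4.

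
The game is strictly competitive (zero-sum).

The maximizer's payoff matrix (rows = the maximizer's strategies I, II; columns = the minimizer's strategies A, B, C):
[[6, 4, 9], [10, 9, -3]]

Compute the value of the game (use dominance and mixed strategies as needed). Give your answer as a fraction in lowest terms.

Column A is strictly dominated by B for the minimizer (it gives the maximizer more in every row).
The remaining 2×2 game on (I, II) × (B, C) has no saddle point. Let the maximizer play I with probability p; indifference gives 4p + 9(1−p) = 9p − 3(1−p), so p = 12/17.
Similarly the minimizer's optimal q on B is 12/17, and the value is 4·(12/17) + (9)·(5/17) = 93/17.

93/17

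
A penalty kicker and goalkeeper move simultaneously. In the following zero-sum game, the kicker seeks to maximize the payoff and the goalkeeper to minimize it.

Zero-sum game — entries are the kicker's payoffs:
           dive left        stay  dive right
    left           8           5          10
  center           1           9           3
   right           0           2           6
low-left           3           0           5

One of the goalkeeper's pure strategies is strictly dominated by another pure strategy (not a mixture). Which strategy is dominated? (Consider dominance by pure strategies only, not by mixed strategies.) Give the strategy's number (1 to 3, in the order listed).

The goalkeeper prefers columns that give the kicker less. Compare dive right with dive left: 8 < 10, 1 < 3, 0 < 6, 3 < 5.
So dive left strictly dominates dive right for the goalkeeper; dive right is strictly dominated.

3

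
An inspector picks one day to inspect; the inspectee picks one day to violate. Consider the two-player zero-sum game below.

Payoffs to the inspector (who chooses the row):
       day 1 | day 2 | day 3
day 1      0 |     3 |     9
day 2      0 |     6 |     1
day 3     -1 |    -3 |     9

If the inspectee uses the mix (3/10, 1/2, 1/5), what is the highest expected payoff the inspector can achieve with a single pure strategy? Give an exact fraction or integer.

day 1: (0)·(3/10) + (3)·(1/2) + (9)·(1/5) = 33/10.
day 2: (0)·(3/10) + (6)·(1/2) + (1)·(1/5) = 16/5.
day 3: (-1)·(3/10) + (-3)·(1/2) + (9)·(1/5) = 0.
The best pure response is day 1 with expected payoff 33/10.

33/10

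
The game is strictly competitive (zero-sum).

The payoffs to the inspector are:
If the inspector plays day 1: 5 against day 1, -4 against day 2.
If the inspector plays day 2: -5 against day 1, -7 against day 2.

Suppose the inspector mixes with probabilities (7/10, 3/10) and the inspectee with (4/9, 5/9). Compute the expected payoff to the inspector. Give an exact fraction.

-11/6

Against (4/9, 5/9), each row's expected payoff is day 1: 0; day 2: -55/9.
Taking the (7/10, 3/10)-weighted average: (7/10)·(0) + (3/10)·(-55/9) = -11/6.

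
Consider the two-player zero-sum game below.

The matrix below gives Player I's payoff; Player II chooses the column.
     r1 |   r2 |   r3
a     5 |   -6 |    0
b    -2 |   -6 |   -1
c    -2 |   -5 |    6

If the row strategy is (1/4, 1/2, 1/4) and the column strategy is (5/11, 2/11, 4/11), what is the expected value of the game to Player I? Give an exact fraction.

Against (5/11, 2/11, 4/11), each row's expected payoff is a: 13/11; b: -26/11; c: 4/11.
Taking the (1/4, 1/2, 1/4)-weighted average: (1/4)·(13/11) + (1/2)·(-26/11) + (1/4)·(4/11) = -35/44.

-35/44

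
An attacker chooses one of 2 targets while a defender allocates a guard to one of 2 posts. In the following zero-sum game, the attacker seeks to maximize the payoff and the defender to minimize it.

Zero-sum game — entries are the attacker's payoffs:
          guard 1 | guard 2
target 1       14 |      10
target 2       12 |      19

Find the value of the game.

146/11

Row minima are 10 and 12, so the attacker's maximin is 12; column maxima are 14 and 19, so the defender's minimax is 14. These differ, so the equilibrium is in mixed strategies.
Let the attacker play target 1 with probability p. The defender is indifferent when 14p + 12(1−p) = 10p + 19(1−p), giving p = 7/11.
Let the defender play guard 1 with probability q. The attacker is indifferent when 14q + 10(1−q) = 12q + 19(1−q), giving q = 9/11.
The value is 14·(9/11) + (10)·(2/11) = 146/11.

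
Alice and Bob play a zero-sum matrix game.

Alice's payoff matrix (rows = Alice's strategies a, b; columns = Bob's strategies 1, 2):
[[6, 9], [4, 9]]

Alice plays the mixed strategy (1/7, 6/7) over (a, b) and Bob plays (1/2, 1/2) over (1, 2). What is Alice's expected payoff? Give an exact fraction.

Against (1/2, 1/2), each row's expected payoff is a: 15/2; b: 13/2.
Taking the (1/7, 6/7)-weighted average: (1/7)·(15/2) + (6/7)·(13/2) = 93/14.

93/14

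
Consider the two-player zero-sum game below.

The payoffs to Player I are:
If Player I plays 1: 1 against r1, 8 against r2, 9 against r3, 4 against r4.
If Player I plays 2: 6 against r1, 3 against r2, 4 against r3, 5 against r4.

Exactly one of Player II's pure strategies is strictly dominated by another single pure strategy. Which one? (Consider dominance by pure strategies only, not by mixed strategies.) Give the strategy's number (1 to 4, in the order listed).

Player II prefers columns that give Player I less. Compare r3 with r2: 8 < 9, 3 < 4.
So r2 strictly dominates r3 for Player II; r3 is strictly dominated.

3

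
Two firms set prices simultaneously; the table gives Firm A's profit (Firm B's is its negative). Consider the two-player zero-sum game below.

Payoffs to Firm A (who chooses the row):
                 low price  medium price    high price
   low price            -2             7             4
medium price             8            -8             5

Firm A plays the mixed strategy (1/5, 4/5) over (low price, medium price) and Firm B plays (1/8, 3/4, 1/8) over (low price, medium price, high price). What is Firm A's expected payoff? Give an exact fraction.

Against (1/8, 3/4, 1/8), each row's expected payoff is low price: 11/2; medium price: -35/8.
Taking the (1/5, 4/5)-weighted average: (1/5)·(11/2) + (4/5)·(-35/8) = -12/5.

-12/5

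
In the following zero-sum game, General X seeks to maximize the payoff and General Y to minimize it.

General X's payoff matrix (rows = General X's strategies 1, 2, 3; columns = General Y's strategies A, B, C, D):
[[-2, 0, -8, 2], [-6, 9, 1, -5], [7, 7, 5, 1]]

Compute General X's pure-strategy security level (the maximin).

The worst-case payoff for each row is 1: -8, 2: -6, 3: 1.
The best of these is 1.

1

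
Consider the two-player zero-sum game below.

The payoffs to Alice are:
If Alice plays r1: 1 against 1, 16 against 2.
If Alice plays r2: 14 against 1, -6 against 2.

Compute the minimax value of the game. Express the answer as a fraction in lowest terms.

Row minima are 1 and -6, so Alice's maximin is 1; column maxima are 14 and 16, so Bob's minimax is 14. These differ, so the equilibrium is in mixed strategies.
Let Alice play r1 with probability p. Bob is indifferent when p + 14(1−p) = 16p − 6(1−p), giving p = 4/7.
Let Bob play 1 with probability q. Alice is indifferent when q + 16(1−q) = 14q − 6(1−q), giving q = 22/35.
The value is 1·(22/35) + (16)·(13/35) = 46/7.

46/7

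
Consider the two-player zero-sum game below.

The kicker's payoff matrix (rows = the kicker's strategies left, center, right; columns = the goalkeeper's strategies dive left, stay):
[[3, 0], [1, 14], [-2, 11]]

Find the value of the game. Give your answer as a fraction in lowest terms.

21/8

Row right is strictly dominated by row center, so the kicker never plays it.
The remaining 2×2 game on (left, center) × (dive left, stay) has no saddle point. Let the kicker play left with probability p; indifference gives 3p + (1−p) = 14(1−p), so p = 13/16.
Similarly the goalkeeper's optimal q on dive left is 7/8, and the value is 3·(7/8) + (0)·(1/8) = 21/8.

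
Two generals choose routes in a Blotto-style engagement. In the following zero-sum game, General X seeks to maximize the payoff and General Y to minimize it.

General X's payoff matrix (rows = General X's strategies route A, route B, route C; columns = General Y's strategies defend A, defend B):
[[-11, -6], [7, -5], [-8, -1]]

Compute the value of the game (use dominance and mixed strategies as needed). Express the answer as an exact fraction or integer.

-47/19

Row route A is strictly dominated by row route C, so General X never plays it.
The remaining 2×2 game on (route B, route C) × (defend A, defend B) has no saddle point. Let General X play route B with probability p; indifference gives 7p − 8(1−p) = −5p − (1−p), so p = 7/19.
Similarly General Y's optimal q on defend A is 4/19, and the value is 7·(4/19) + (-5)·(15/19) = -47/19.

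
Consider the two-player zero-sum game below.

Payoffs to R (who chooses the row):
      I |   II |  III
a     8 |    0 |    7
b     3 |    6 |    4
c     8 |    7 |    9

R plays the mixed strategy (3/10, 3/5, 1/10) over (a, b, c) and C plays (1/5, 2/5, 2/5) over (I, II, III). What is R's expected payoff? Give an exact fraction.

Against (1/5, 2/5, 2/5), each row's expected payoff is a: 22/5; b: 23/5; c: 8.
Taking the (3/10, 3/5, 1/10)-weighted average: (3/10)·(22/5) + (3/5)·(23/5) + (1/10)·(8) = 122/25.

122/25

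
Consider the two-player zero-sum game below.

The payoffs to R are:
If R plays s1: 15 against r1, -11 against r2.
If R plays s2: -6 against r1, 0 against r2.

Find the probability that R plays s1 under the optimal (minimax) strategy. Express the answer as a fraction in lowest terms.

3/16

Row minima are -11 and -6, so R's maximin is -6; column maxima are 15 and 0, so C's minimax is 0. These differ, so the equilibrium is in mixed strategies.
Let R play s1 with probability p. C is indifferent when 15p − 6(1−p) = −11p, giving p = 3/16.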